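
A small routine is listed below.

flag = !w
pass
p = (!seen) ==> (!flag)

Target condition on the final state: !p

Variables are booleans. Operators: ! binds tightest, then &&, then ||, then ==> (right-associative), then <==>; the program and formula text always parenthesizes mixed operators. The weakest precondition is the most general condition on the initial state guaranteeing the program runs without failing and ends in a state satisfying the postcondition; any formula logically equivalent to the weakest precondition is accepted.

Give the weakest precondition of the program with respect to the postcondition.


Working backward. After the program, !p must hold.
Before p := (!seen) ==> (!flag): !((!seen) ==> (!flag))
Before skip: !((!seen) ==> (!flag))
Before flag := !w: !((!seen) ==> w)
Answer: WP = !((!seen) ==> w)


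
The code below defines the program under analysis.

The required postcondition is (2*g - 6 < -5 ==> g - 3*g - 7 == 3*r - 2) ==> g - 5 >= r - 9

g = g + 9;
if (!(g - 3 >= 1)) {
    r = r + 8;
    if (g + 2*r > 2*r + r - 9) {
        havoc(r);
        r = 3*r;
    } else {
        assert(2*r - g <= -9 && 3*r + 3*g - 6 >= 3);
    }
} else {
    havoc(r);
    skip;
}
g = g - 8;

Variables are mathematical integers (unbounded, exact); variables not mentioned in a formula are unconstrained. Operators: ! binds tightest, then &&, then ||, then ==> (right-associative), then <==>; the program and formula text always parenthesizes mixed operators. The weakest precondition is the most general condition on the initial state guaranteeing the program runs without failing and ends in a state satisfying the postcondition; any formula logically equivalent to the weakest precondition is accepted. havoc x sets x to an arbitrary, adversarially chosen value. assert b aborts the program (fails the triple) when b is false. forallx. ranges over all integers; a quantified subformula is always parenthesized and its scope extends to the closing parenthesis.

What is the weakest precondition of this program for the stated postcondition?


Working backward. After the program, the postcondition (2*g - 6 < -5 ==> g - 3*g - 7 == 3*r - 2) ==> g - 5 >= r - 9 must hold; in canonical form it is (2*g < 1 ==> 2*g + 3*r == -5) ==> g >= r - 4.
Before g := g - 8: (2*g < 17 ==> 2*g + 3*r == 11) ==> g >= r + 4
Then branch requires (g > r - 1 ==> (forall r_1. ((2*g < 17 ==> 2*g + 9*r_1 == 11) ==> g >= 3*r_1 + 4))) && ((!(g > r - 1)) ==> (2*r <= g - 25 && 3*g + 3*r >= -15 && ((2*g < 17 ==> 2*g + 3*r == -13) ==> g >= r + 12))); else branch requires forall r_1. ((2*g < 17 ==> 2*g + 3*r_1 == 11) ==> g >= r_1 + 4).
Before the if: ((!(g >= 4)) ==> ((g > r - 1 ==> (forall r_1. ((2*g < 17 ==> 2*g + 9*r_1 == 11) ==> g >= 3*r_1 + 4))) && ((!(g > r - 1)) ==> (2*r <= g - 25 && 3*g + 3*r >= -15 && ((2*g < 17 ==> 2*g + 3*r == -13) ==> g >= r + 12))))) && (g >= 4 ==> (forall r_1. ((2*g < 17 ==> 2*g + 3*r_1 == 11) ==> g >= r_1 + 4)))
Before g := g + 9: ((!(g >= -5)) ==> ((g > r - 10 ==> (forall r_1. ((2*g < -1 ==> 2*g + 9*r_1 == -7) ==> g >= 3*r_1 - 5))) && ((!(g > r - 10)) ==> (2*r <= g - 16 && 3*g + 3*r >= -42 && ((2*g < -1 ==> 2*g + 3*r == -31) ==> g >= r + 3))))) && (g >= -5 ==> (forall r_1. ((2*g < -1 ==> 2*g + 3*r_1 == -7) ==> g >= r_1 - 5)))
Answer: WP = ((!(g >= -5)) ==> ((g > r - 10 ==> (forall r_1. ((2*g < -1 ==> 2*g + 9*r_1 == -7) ==> g >= 3*r_1 - 5))) && ((!(g > r - 10)) ==> (2*r <= g - 16 && 3*g + 3*r >= -42 && ((2*g < -1 ==> 2*g + 3*r == -31) ==> g >= r + 3))))) && (g >= -5 ==> (forall r_1. ((2*g < -1 ==> 2*g + 3*r_1 == -7) ==> g >= r_1 - 5)))


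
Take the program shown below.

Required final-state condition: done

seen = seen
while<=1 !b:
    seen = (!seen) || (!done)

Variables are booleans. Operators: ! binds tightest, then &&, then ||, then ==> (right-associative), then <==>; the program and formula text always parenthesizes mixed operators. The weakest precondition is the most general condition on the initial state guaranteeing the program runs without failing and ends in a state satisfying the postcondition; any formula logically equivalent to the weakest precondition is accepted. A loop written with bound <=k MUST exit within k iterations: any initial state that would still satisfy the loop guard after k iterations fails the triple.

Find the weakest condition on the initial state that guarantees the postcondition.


Working backward. After the program, done must hold.
Before the loop (bound <=1), unroll the exhaustion recursion (WP_0 = exit-now case; WP_j = one more guarded iteration, up to j = 1):
  WP_0: b && done
  WP_1: ((!b) ==> (b && done)) && (b ==> done)
So before the loop: ((!b) ==> (b && done)) && (b ==> done)
Before seen := seen: ((!b) ==> (b && done)) && (b ==> done)
Answer: WP = ((!b) ==> (b && done)) && (b ==> done)


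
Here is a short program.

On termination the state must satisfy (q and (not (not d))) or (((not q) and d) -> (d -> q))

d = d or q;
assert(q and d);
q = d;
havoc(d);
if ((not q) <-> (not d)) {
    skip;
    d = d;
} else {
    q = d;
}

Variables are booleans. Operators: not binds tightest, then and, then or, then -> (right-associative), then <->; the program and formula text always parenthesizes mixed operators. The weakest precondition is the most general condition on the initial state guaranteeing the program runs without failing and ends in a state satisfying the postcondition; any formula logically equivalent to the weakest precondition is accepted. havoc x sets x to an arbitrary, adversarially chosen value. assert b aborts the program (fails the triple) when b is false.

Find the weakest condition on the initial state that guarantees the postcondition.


Working backward. After the program, the postcondition (q and (not (not d))) or (((not q) and d) -> (d -> q)) must hold; in canonical form it is (q and d) or (((not q) and d) -> (d -> q)).
Then branch requires (q and d) or (((not q) and d) -> (d -> q)); else branch requires true.
Before the if: ((not q) <-> (not d)) -> ((q and d) or (((not q) and d) -> (d -> q)))
Before havoc d: q -> (q or ((not q) -> q))
Before q := d: d -> (d or ((not d) -> d))
Before assert q and d: q and d and (d -> (d or ((not d) -> d)))
Before d := d or q: q and (d or q) and ((d or q) -> (d or q or ((not (d or q)) -> (d or q))))
Answer: WP = q and (d or q) and ((d or q) -> (d or q or ((not (d or q)) -> (d or q))))


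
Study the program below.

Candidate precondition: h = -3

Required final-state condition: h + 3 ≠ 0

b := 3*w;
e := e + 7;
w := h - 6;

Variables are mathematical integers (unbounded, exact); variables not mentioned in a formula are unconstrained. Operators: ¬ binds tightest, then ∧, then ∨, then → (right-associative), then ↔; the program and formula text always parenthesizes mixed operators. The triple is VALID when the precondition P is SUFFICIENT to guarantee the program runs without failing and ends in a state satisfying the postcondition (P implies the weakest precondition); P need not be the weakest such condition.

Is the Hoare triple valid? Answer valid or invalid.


Working backward. After the program, the postcondition h + 3 ≠ 0 must hold; in canonical form it is h ≠ -3.
Before w := h - 6: h ≠ -3
Before e := e + 7: h ≠ -3
Before b := 3*w: h ≠ -3
The weakest precondition is h ≠ -3.
Check whether h = -3 implies it.
Countermodel: at the initial state h = -3, the precondition holds but the weakest precondition fails.
Answer: invalid


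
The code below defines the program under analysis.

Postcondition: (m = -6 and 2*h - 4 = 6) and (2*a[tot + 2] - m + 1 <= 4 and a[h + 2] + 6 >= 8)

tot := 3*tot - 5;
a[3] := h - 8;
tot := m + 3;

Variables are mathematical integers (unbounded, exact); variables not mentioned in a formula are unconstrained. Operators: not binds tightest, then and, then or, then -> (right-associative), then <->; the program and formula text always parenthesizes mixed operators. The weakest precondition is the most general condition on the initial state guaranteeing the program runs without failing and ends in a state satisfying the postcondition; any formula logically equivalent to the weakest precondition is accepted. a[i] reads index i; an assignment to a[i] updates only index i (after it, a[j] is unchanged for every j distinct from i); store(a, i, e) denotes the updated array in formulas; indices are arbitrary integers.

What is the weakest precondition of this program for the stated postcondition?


Working backward. After the program, the postcondition (m = -6 and 2*h - 4 = 6) and (2*a[tot + 2] - m + 1 <= 4 and a[h + 2] + 6 >= 8) must hold; in canonical form it is m = -6 and 2*h = 10 and 2*a[tot + 2] <= m + 3 and a[h + 2] >= 2.
Before tot := m + 3: m = -6 and 2*h = 10 and 2*a[m + 5] <= m + 3 and a[h + 2] >= 2
Before a[3] := h - 8: m = -6 and 2*h = 10 and 2*store(a, 3, h - 8)[m + 5] <= m + 3 and store(a, 3, h - 8)[h + 2] >= 2
Before tot := 3*tot - 5: m = -6 and 2*h = 10 and 2*store(a, 3, h - 8)[m + 5] <= m + 3 and store(a, 3, h - 8)[h + 2] >= 2
Answer: WP = m = -6 and 2*h = 10 and 2*store(a, 3, h - 8)[m + 5] <= m + 3 and store(a, 3, h - 8)[h + 2] >= 2


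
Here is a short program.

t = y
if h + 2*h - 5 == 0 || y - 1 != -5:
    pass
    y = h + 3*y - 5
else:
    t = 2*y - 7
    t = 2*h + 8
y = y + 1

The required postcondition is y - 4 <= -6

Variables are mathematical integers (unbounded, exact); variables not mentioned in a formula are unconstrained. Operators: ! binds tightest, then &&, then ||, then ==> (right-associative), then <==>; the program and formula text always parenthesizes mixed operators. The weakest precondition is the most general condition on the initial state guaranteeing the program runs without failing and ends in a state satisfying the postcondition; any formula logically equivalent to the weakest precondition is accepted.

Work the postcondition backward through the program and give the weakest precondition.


Working backward. After the program, the postcondition y - 4 <= -6 must hold; in canonical form it is y <= -2.
Before y := y + 1: y <= -3
Then branch requires h + 3*y <= 2; else branch requires y <= -3.
Before the if: ((3*h == 5 || y != -4) ==> h + 3*y <= 2) && ((!(3*h == 5 || y != -4)) ==> y <= -3)
Before t := y: ((3*h == 5 || y != -4) ==> h + 3*y <= 2) && ((!(3*h == 5 || y != -4)) ==> y <= -3)
Answer: WP = ((3*h == 5 || y != -4) ==> h + 3*y <= 2) && ((!(3*h == 5 || y != -4)) ==> y <= -3)


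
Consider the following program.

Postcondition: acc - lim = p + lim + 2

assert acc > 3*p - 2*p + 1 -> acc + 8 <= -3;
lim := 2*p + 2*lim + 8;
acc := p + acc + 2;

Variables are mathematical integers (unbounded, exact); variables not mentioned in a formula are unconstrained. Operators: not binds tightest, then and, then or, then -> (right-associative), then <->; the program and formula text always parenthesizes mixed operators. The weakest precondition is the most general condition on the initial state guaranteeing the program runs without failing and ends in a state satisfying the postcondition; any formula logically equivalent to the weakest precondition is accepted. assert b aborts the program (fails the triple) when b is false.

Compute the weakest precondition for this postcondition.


Working backward. After the program, the postcondition acc - lim = p + lim + 2 must hold; in canonical form it is acc = 2*lim + p + 2.
Before acc := p + acc + 2: acc = 2*lim
Before lim := 2*p + 2*lim + 8: acc = 4*lim + 4*p + 16
Before assert acc > 3*p - 2*p + 1 -> acc + 8 <= -3: (acc > p + 1 -> acc <= -11) and acc = 4*lim + 4*p + 16
Answer: WP = (acc > p + 1 -> acc <= -11) and acc = 4*lim + 4*p + 16


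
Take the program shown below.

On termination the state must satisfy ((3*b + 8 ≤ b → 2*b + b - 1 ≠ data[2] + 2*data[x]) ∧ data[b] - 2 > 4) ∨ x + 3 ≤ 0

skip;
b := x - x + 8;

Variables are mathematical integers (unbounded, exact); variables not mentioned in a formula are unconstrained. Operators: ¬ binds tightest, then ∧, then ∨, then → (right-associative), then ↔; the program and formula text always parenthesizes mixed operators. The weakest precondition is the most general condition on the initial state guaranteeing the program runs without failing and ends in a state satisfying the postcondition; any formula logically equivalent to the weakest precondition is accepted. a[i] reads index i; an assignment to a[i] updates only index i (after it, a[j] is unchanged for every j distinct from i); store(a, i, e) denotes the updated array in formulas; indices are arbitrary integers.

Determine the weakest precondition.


Working backward. After the program, the postcondition ((3*b + 8 ≤ b → 2*b + b - 1 ≠ data[2] + 2*data[x]) ∧ data[b] - 2 > 4) ∨ x + 3 ≤ 0 must hold; in canonical form it is ((2*b ≤ -8 → 3*b ≠ data[2] + 2*data[x] + 1) ∧ data[b] > 6) ∨ x ≤ -3.
Before b := x - x + 8: data[8] > 6 ∨ x ≤ -3
Before skip: data[8] > 6 ∨ x ≤ -3
Answer: WP = data[8] > 6 ∨ x ≤ -3


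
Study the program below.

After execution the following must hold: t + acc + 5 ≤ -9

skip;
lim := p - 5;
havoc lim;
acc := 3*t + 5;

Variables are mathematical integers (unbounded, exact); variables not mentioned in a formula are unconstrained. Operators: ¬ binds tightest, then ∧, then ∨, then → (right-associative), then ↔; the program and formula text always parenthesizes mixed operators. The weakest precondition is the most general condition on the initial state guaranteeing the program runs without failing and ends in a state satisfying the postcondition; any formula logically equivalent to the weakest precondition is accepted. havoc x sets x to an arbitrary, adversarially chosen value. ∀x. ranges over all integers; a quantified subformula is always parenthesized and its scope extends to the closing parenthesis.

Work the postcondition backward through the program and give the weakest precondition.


Working backward. After the program, the postcondition t + acc + 5 ≤ -9 must hold; in canonical form it is acc + t ≤ -14.
Before acc := 3*t + 5: 4*t ≤ -19
Before havoc lim: 4*t ≤ -19
Before lim := p - 5: 4*t ≤ -19
Before skip: 4*t ≤ -19
Answer: WP = 4*t ≤ -19


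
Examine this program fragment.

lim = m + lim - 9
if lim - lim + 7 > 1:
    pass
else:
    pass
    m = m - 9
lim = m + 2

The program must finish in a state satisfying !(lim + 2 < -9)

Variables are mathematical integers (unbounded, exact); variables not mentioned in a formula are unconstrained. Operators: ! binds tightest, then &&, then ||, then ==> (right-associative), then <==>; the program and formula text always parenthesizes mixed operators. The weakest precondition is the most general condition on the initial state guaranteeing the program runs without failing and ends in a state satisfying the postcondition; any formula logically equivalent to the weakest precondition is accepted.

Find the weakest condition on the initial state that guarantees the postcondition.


Working backward. After the program, the postcondition !(lim + 2 < -9) must hold; in canonical form it is !(lim < -11).
Before lim := m + 2: !(m < -13)
Then branch requires !(m < -13); else branch requires !(m < -4).
Before the if: !(m < -13)
Before lim := m + lim - 9: !(m < -13)
Answer: WP = !(m < -13)


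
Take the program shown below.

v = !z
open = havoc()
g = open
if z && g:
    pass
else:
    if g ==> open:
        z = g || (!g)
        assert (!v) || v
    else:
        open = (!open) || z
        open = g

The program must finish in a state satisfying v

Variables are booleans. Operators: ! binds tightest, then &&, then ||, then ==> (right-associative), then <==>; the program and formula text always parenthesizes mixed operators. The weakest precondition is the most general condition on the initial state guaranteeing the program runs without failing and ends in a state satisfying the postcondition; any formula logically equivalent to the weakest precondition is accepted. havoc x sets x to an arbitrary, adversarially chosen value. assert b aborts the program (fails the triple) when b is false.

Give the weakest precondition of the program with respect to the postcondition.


Working backward. After the program, v must hold.
Then branch requires v; else branch requires ((g ==> open) ==> v) && ((!(g ==> open)) ==> v).
Before the if: ((z && g) ==> v) && ((!(z && g)) ==> (((g ==> open) ==> v) && ((!(g ==> open)) ==> v)))
Before g := open: ((z && open) ==> v) && ((!(z && open)) ==> v)
Before havoc open: (z ==> v) && ((!z) ==> v) && v
Before v := !z: (z ==> (!z)) && (!z)
Answer: WP = (z ==> (!z)) && (!z)


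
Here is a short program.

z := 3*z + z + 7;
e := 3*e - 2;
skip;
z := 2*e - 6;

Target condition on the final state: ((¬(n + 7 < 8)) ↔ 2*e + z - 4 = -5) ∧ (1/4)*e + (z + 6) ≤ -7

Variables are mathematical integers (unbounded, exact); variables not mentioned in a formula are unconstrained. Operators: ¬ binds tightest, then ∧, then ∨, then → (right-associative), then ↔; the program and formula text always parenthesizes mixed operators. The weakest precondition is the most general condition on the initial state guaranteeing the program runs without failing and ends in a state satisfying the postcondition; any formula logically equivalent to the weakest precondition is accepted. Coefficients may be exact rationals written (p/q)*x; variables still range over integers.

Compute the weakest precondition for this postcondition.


Working backward. After the program, the postcondition ((¬(n + 7 < 8)) ↔ 2*e + z - 4 = -5) ∧ (1/4)*e + (z + 6) ≤ -7 must hold; in canonical form it is ((¬(n < 1)) ↔ 2*e + z = -1) ∧ (1/4)*e + z ≤ -13.
Before z := 2*e - 6: ((¬(n < 1)) ↔ 4*e = 5) ∧ (9/4)*e ≤ -7
Before skip: ((¬(n < 1)) ↔ 4*e = 5) ∧ (9/4)*e ≤ -7
Before e := 3*e - 2: ((¬(n < 1)) ↔ 12*e = 13) ∧ (27/4)*e ≤ -5/2
Before z := 3*z + z + 7: ((¬(n < 1)) ↔ 12*e = 13) ∧ (27/4)*e ≤ -5/2
Answer: WP = ((¬(n < 1)) ↔ 12*e = 13) ∧ (27/4)*e ≤ -5/2


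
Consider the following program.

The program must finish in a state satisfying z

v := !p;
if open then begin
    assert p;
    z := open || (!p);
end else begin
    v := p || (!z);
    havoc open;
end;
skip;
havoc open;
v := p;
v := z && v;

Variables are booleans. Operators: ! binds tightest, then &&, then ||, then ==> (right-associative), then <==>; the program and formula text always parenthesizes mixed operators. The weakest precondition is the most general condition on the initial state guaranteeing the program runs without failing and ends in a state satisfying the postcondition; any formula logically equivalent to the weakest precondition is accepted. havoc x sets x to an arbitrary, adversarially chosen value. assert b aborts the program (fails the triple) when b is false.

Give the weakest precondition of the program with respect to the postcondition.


Working backward. After the program, z must hold.
Before v := z && v: z
Before v := p: z
Before havoc open: z
Before skip: z
Then branch requires p && (open || (!p)); else branch requires z.
Before the if: (open ==> (p && (open || (!p)))) && ((!open) ==> z)
Before v := !p: (open ==> (p && (open || (!p)))) && ((!open) ==> z)
Answer: WP = (open ==> (p && (open || (!p)))) && ((!open) ==> z)


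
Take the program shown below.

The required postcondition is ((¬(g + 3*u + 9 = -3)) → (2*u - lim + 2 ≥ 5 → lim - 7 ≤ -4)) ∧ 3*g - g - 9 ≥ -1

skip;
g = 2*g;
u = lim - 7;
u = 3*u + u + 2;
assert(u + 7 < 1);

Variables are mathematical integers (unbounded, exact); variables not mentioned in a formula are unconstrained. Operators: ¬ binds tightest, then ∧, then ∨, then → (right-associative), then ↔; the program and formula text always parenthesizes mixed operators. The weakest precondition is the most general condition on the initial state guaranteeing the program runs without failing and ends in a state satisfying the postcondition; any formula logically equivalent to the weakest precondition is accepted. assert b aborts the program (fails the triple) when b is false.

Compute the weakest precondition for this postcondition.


Working backward. After the program, the postcondition ((¬(g + 3*u + 9 = -3)) → (2*u - lim + 2 ≥ 5 → lim - 7 ≤ -4)) ∧ 3*g - g - 9 ≥ -1 must hold; in canonical form it is ((¬(g + 3*u = -12)) → (2*u ≥ lim + 3 → lim ≤ 3)) ∧ 2*g ≥ 8.
Before assert u + 7 < 1: u < -6 ∧ ((¬(g + 3*u = -12)) → (2*u ≥ lim + 3 → lim ≤ 3)) ∧ 2*g ≥ 8
Before u := 3*u + u + 2: 4*u < -8 ∧ ((¬(g + 12*u = -18)) → (8*u ≥ lim - 1 → lim ≤ 3)) ∧ 2*g ≥ 8
Before u := lim - 7: 4*lim < 20 ∧ ((¬(g + 12*lim = 66)) → (7*lim ≥ 55 → lim ≤ 3)) ∧ 2*g ≥ 8
Before g := 2*g: 4*lim < 20 ∧ ((¬(2*g + 12*lim = 66)) → (7*lim ≥ 55 → lim ≤ 3)) ∧ 4*g ≥ 8
Before skip: 4*lim < 20 ∧ ((¬(2*g + 12*lim = 66)) → (7*lim ≥ 55 → lim ≤ 3)) ∧ 4*g ≥ 8
Answer: WP = 4*lim < 20 ∧ ((¬(2*g + 12*lim = 66)) → (7*lim ≥ 55 → lim ≤ 3)) ∧ 4*g ≥ 8


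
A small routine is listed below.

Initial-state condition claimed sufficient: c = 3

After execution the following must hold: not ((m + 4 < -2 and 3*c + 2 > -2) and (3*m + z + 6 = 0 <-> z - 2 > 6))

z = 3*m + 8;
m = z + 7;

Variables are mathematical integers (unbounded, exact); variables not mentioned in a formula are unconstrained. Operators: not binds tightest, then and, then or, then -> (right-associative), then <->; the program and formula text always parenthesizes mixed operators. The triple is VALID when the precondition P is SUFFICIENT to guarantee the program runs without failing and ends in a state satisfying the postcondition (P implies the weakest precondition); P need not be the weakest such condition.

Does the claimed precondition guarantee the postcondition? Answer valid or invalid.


Working backward. After the program, the postcondition not ((m + 4 < -2 and 3*c + 2 > -2) and (3*m + z + 6 = 0 <-> z - 2 > 6)) must hold; in canonical form it is not (m < -6 and 3*c > -4 and (3*m + z = -6 <-> z > 8)).
Before m := z + 7: not (z < -13 and 3*c > -4 and (4*z = -27 <-> z > 8))
Before z := 3*m + 8: not (3*m < -21 and 3*c > -4 and (12*m = -59 <-> 3*m > 0))
The weakest precondition is not (3*m < -21 and 3*c > -4 and (12*m = -59 <-> 3*m > 0)).
Check whether c = 3 implies it.
Countermodel: at the initial state c = 3, m = -8, the precondition holds but the weakest precondition fails.
Answer: invalid


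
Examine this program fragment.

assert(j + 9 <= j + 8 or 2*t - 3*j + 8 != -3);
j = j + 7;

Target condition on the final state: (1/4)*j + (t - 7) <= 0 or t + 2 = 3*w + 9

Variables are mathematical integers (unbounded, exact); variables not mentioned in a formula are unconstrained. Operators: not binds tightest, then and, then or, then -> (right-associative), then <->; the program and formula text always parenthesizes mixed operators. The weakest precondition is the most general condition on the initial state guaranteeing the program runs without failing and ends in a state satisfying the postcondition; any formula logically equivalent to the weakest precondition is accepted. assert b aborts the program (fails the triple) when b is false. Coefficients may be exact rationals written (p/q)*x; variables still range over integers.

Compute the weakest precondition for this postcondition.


Working backward. After the program, the postcondition (1/4)*j + (t - 7) <= 0 or t + 2 = 3*w + 9 must hold; in canonical form it is (1/4)*j + t <= 7 or t = 3*w + 7.
Before j := j + 7: (1/4)*j + t <= 21/4 or t = 3*w + 7
Before assert j + 9 <= j + 8 or 2*t - 3*j + 8 != -3: 2*t != 3*j - 11 and ((1/4)*j + t <= 21/4 or t = 3*w + 7)
Answer: WP = 2*t != 3*j - 11 and ((1/4)*j + t <= 21/4 or t = 3*w + 7)


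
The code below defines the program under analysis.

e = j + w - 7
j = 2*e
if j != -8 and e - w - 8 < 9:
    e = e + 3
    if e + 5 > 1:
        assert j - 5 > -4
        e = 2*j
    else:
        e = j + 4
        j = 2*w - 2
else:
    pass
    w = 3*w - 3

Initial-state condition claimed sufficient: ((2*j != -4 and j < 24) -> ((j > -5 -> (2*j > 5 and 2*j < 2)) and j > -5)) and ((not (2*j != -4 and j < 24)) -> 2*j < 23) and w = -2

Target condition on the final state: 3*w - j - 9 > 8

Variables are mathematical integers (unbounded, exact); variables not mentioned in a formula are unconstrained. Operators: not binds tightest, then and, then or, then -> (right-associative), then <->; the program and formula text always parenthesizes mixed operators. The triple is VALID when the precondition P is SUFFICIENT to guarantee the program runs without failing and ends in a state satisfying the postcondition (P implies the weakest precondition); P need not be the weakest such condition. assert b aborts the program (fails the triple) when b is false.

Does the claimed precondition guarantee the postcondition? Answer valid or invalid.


Working backward. After the program, the postcondition 3*w - j - 9 > 8 must hold; in canonical form it is 3*w > j + 17.
Then branch requires (e > -7 -> (j > 1 and 3*w > j + 17)) and ((not (e > -7)) -> w > 15); else branch requires 9*w > j + 26.
Before the if: ((j != -8 and e < w + 17) -> ((e > -7 -> (j > 1 and 3*w > j + 17)) and ((not (e > -7)) -> w > 15))) and ((not (j != -8 and e < w + 17)) -> 9*w > j + 26)
Before j := 2*e: ((2*e != -8 and e < w + 17) -> ((e > -7 -> (2*e > 1 and 3*w > 2*e + 17)) and ((not (e > -7)) -> w > 15))) and ((not (2*e != -8 and e < w + 17)) -> 9*w > 2*e + 26)
Before e := j + w - 7: ((2*j + 2*w != 6 and j < 24) -> ((j + w > 0 -> (2*j + 2*w > 15 and w > 2*j + 3)) and ((not (j + w > 0)) -> w > 15))) and ((not (2*j + 2*w != 6 and j < 24)) -> 7*w > 2*j + 12)
The weakest precondition is ((2*j + 2*w != 6 and j < 24) -> ((j + w > 0 -> (2*j + 2*w > 15 and w > 2*j + 3)) and ((not (j + w > 0)) -> w > 15))) and ((not (2*j + 2*w != 6 and j < 24)) -> 7*w > 2*j + 12).
Check whether ((2*j != -4 and j < 24) -> ((j > -5 -> (2*j > 5 and 2*j < 2)) and j > -5)) and ((not (2*j != -4 and j < 24)) -> 2*j < 23) and w = -2 implies it.
Countermodel: at the initial state j = -2, w = -2, the precondition holds but the weakest precondition fails.
Answer: invalid


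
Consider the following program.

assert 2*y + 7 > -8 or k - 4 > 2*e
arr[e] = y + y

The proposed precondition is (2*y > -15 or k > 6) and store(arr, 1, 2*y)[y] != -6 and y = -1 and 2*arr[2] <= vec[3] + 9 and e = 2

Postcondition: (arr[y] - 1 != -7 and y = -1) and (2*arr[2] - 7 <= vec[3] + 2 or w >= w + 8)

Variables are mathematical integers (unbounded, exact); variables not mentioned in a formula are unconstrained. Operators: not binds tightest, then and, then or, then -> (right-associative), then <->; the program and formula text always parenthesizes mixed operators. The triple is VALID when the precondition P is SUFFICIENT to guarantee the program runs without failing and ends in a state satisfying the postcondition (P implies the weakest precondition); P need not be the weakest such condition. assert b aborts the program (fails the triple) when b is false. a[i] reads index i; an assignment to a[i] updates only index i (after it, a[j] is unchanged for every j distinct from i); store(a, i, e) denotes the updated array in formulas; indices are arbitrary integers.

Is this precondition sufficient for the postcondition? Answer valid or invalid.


Working backward. After the program, the postcondition (arr[y] - 1 != -7 and y = -1) and (2*arr[2] - 7 <= vec[3] + 2 or w >= w + 8) must hold; in canonical form it is arr[y] != -6 and y = -1 and 2*arr[2] <= vec[3] + 9.
Before arr[e] := y + y: store(arr, e, 2*y)[y] != -6 and y = -1 and 2*store(arr, e, 2*y)[2] <= vec[3] + 9
Before assert 2*y + 7 > -8 or k - 4 > 2*e: (2*y > -15 or k > 2*e + 4) and store(arr, e, 2*y)[y] != -6 and y = -1 and 2*store(arr, e, 2*y)[2] <= vec[3] + 9
The weakest precondition is (2*y > -15 or k > 2*e + 4) and store(arr, e, 2*y)[y] != -6 and y = -1 and 2*store(arr, e, 2*y)[2] <= vec[3] + 9.
Check whether (2*y > -15 or k > 6) and store(arr, 1, 2*y)[y] != -6 and y = -1 and 2*arr[2] <= vec[3] + 9 and e = 2 implies it.
Countermodel: at the initial state arr = {[-1] = 3, [1] = 3, [2] = -3, [3] = 3, elsewhere 3}, e = 2, k = 0, vec = {[-1] = -15, [1] = -15, [2] = -15, [3] = -15, elsewhere -15}, y = -1, the precondition holds but the weakest precondition fails.
Answer: invalid


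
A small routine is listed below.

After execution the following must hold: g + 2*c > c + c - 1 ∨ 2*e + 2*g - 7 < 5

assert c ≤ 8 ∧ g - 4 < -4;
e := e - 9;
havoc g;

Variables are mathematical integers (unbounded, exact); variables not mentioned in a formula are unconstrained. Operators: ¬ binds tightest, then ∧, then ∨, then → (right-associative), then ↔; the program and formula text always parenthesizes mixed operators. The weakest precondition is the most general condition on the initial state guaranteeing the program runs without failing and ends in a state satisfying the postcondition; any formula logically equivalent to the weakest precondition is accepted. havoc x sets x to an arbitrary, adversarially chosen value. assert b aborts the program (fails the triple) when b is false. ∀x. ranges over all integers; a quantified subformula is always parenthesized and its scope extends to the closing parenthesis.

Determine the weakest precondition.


Working backward. After the program, the postcondition g + 2*c > c + c - 1 ∨ 2*e + 2*g - 7 < 5 must hold; in canonical form it is g > -1 ∨ 2*e + 2*g < 12.
Before havoc g: ∀g_1. (g_1 > -1 ∨ 2*e + 2*g_1 < 12)
Before e := e - 9: ∀g_1. (g_1 > -1 ∨ 2*e + 2*g_1 < 30)
Before assert c ≤ 8 ∧ g - 4 < -4: c ≤ 8 ∧ g < 0 ∧ (∀g_1. (g_1 > -1 ∨ 2*e + 2*g_1 < 30))
Answer: WP = c ≤ 8 ∧ g < 0 ∧ (∀g_1. (g_1 > -1 ∨ 2*e + 2*g_1 < 30))


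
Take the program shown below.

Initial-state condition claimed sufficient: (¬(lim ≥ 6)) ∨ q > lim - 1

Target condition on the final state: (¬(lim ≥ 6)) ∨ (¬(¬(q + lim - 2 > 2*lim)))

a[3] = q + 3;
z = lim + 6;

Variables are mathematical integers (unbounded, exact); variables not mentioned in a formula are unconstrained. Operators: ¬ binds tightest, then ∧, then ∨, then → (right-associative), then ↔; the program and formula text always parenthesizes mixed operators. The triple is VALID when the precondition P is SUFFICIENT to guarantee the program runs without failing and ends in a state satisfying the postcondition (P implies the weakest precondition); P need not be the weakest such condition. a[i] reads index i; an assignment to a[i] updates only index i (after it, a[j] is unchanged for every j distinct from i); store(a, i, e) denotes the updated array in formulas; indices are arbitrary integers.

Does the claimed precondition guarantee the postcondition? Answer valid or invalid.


Working backward. After the program, the postcondition (¬(lim ≥ 6)) ∨ (¬(¬(q + lim - 2 > 2*lim))) must hold; in canonical form it is (¬(lim ≥ 6)) ∨ q > lim + 2.
Before z := lim + 6: (¬(lim ≥ 6)) ∨ q > lim + 2
Before a[3] := q + 3: (¬(lim ≥ 6)) ∨ q > lim + 2
The weakest precondition is (¬(lim ≥ 6)) ∨ q > lim + 2.
Check whether (¬(lim ≥ 6)) ∨ q > lim - 1 implies it.
Countermodel: at the initial state lim = 6, q = 6, the precondition holds but the weakest precondition fails.
Answer: invalid


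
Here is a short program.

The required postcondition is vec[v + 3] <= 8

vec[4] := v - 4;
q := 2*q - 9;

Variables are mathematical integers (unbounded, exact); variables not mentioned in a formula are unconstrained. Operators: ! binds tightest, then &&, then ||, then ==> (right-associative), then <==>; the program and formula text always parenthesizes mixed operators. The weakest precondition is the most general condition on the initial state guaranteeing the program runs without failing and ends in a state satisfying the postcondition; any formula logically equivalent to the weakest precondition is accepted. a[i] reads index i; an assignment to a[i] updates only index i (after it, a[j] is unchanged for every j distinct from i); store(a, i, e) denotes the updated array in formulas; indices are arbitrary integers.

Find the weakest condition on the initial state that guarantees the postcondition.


Working backward. After the program, vec[v + 3] <= 8 must hold.
Before q := 2*q - 9: vec[v + 3] <= 8
Before vec[4] := v - 4: store(vec, 4, v - 4)[v + 3] <= 8
Answer: WP = store(vec, 4, v - 4)[v + 3] <= 8


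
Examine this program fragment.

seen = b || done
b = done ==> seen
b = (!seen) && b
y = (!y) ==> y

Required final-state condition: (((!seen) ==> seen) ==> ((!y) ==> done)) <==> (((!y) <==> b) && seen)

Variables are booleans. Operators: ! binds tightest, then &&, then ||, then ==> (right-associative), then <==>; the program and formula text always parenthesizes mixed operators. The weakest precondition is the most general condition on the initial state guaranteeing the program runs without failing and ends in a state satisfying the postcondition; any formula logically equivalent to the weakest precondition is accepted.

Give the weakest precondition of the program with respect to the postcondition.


Working backward. After the program, (((!seen) ==> seen) ==> ((!y) ==> done)) <==> (((!y) <==> b) && seen) must hold.
Before y := (!y) ==> y: (((!seen) ==> seen) ==> ((!((!y) ==> y)) ==> done)) <==> (((!((!y) ==> y)) <==> b) && seen)
Before b := (!seen) && b: (((!seen) ==> seen) ==> ((!((!y) ==> y)) ==> done)) <==> (((!((!y) ==> y)) <==> ((!seen) && b)) && seen)
Before b := done ==> seen: (((!seen) ==> seen) ==> ((!((!y) ==> y)) ==> done)) <==> (((!((!y) ==> y)) <==> ((!seen) && (done ==> seen))) && seen)
Before seen := b || done: (((!(b || done)) ==> (b || done)) ==> ((!((!y) ==> y)) ==> done)) <==> (((!((!y) ==> y)) <==> ((!(b || done)) && (done ==> (b || done)))) && (b || done))
Answer: WP = (((!(b || done)) ==> (b || done)) ==> ((!((!y) ==> y)) ==> done)) <==> (((!((!y) ==> y)) <==> ((!(b || done)) && (done ==> (b || done)))) && (b || done))


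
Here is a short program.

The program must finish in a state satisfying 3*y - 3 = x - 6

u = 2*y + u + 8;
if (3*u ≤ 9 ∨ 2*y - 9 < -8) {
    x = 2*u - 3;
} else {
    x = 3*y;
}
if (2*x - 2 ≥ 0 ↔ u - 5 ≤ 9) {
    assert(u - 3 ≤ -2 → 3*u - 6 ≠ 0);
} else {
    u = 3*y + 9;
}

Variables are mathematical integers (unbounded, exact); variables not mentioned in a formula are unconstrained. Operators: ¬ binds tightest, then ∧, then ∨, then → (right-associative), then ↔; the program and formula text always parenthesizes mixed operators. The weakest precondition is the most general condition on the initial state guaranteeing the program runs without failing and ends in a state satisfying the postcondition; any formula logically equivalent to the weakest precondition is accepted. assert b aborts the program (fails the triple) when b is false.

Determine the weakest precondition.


Working backward. After the program, the postcondition 3*y - 3 = x - 6 must hold; in canonical form it is 3*y = x - 3.
Then branch requires (u ≤ 1 → 3*u ≠ 6) ∧ 3*y = x - 3; else branch requires 3*y = x - 3.
Before the if: ((2*x ≥ 2 ↔ u ≤ 14) → ((u ≤ 1 → 3*u ≠ 6) ∧ 3*y = x - 3)) ∧ ((¬(2*x ≥ 2 ↔ u ≤ 14)) → 3*y = x - 3)
Then branch requires ((4*u ≥ 8 ↔ u ≤ 14) → ((u ≤ 1 → 3*u ≠ 6) ∧ 3*y = 2*u - 6)) ∧ ((¬(4*u ≥ 8 ↔ u ≤ 14)) → 3*y = 2*u - 6); else branch requires false.
Before the if: ((3*u ≤ 9 ∨ 2*y < 1) → (((4*u ≥ 8 ↔ u ≤ 14) → ((u ≤ 1 → 3*u ≠ 6) ∧ 3*y = 2*u - 6)) ∧ ((¬(4*u ≥ 8 ↔ u ≤ 14)) → 3*y = 2*u - 6))) ∧ (3*u ≤ 9 ∨ 2*y < 1)
Before u := 2*y + u + 8: ((3*u + 6*y ≤ -15 ∨ 2*y < 1) → (((4*u + 8*y ≥ -24 ↔ u + 2*y ≤ 6) → ((u + 2*y ≤ -7 → 3*u + 6*y ≠ -18) ∧ 2*u + y = -10)) ∧ ((¬(4*u + 8*y ≥ -24 ↔ u + 2*y ≤ 6)) → 2*u + y = -10))) ∧ (3*u + 6*y ≤ -15 ∨ 2*y < 1)
Answer: WP = ((3*u + 6*y ≤ -15 ∨ 2*y < 1) → (((4*u + 8*y ≥ -24 ↔ u + 2*y ≤ 6) → ((u + 2*y ≤ -7 → 3*u + 6*y ≠ -18) ∧ 2*u + y = -10)) ∧ ((¬(4*u + 8*y ≥ -24 ↔ u + 2*y ≤ 6)) → 2*u + y = -10))) ∧ (3*u + 6*y ≤ -15 ∨ 2*y < 1)


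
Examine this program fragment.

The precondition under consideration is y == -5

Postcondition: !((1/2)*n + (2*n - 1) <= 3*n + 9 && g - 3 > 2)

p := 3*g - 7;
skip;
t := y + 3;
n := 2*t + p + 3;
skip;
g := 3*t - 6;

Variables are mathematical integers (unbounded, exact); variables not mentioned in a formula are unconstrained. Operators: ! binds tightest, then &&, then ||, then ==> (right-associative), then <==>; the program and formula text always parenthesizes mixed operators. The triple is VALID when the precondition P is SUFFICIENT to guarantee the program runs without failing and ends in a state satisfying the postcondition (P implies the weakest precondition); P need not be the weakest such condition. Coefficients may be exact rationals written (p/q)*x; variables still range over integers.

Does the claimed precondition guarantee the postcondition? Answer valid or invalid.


Working backward. After the program, the postcondition !((1/2)*n + (2*n - 1) <= 3*n + 9 && g - 3 > 2) must hold; in canonical form it is !((1/2)*n >= -10 && g > 5).
Before g := 3*t - 6: !((1/2)*n >= -10 && 3*t > 11)
Before skip: !((1/2)*n >= -10 && 3*t > 11)
Before n := 2*t + p + 3: !((1/2)*p + t >= -23/2 && 3*t > 11)
Before t := y + 3: !((1/2)*p + y >= -29/2 && 3*y > 2)
Before skip: !((1/2)*p + y >= -29/2 && 3*y > 2)
Before p := 3*g - 7: !((3/2)*g + y >= -11 && 3*y > 2)
The weakest precondition is !((3/2)*g + y >= -11 && 3*y > 2).
Check whether y == -5 implies it.
Every state satisfying the precondition satisfies the weakest precondition: the implication holds.
Answer: valid


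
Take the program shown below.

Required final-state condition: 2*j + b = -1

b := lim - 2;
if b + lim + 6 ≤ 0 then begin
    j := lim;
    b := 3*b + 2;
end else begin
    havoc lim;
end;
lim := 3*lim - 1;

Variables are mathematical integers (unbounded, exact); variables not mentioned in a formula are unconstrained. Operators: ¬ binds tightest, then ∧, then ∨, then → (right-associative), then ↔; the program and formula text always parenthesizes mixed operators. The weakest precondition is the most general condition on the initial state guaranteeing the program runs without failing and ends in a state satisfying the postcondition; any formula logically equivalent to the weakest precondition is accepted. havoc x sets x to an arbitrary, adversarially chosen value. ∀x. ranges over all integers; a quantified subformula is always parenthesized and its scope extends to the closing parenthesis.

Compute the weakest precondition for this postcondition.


Working backward. After the program, the postcondition 2*j + b = -1 must hold; in canonical form it is b + 2*j = -1.
Before lim := 3*lim - 1: b + 2*j = -1
Then branch requires 3*b + 2*lim = -3; else branch requires b + 2*j = -1.
Before the if: (b + lim ≤ -6 → 3*b + 2*lim = -3) ∧ ((¬(b + lim ≤ -6)) → b + 2*j = -1)
Before b := lim - 2: (2*lim ≤ -4 → 5*lim = 3) ∧ ((¬(2*lim ≤ -4)) → 2*j + lim = 1)
Answer: WP = (2*lim ≤ -4 → 5*lim = 3) ∧ ((¬(2*lim ≤ -4)) → 2*j + lim = 1)


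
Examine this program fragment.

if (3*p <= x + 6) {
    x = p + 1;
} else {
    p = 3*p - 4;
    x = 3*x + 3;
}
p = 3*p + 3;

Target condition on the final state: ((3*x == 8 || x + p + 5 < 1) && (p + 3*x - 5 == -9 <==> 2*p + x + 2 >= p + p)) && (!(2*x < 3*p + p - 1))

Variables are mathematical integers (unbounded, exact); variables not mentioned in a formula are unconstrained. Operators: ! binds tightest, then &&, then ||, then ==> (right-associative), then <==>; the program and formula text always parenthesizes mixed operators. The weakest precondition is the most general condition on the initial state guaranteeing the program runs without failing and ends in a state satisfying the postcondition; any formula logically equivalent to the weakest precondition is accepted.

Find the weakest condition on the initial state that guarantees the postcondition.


Working backward. After the program, the postcondition ((3*x == 8 || x + p + 5 < 1) && (p + 3*x - 5 == -9 <==> 2*p + x + 2 >= p + p)) && (!(2*x < 3*p + p - 1)) must hold; in canonical form it is (3*x == 8 || p + x < -4) && (p + 3*x == -4 <==> x >= -2) && (!(2*x < 4*p - 1)).
Before p := 3*p + 3: (3*x == 8 || 3*p + x < -7) && (3*p + 3*x == -7 <==> x >= -2) && (!(2*x < 12*p + 11))
Then branch requires (3*p == 5 || 4*p < -8) && (6*p == -10 <==> p >= -3) && (!(10*p > -9)); else branch requires (9*x == -1 || 9*p + 3*x < 2) && (9*p + 9*x == -4 <==> 3*x >= -5) && (!(6*x < 36*p - 43)).
Before the if: (3*p <= x + 6 ==> ((3*p == 5 || 4*p < -8) && (6*p == -10 <==> p >= -3) && (!(10*p > -9)))) && ((!(3*p <= x + 6)) ==> ((9*x == -1 || 9*p + 3*x < 2) && (9*p + 9*x == -4 <==> 3*x >= -5) && (!(6*x < 36*p - 43))))
Answer: WP = (3*p <= x + 6 ==> ((3*p == 5 || 4*p < -8) && (6*p == -10 <==> p >= -3) && (!(10*p > -9)))) && ((!(3*p <= x + 6)) ==> ((9*x == -1 || 9*p + 3*x < 2) && (9*p + 9*x == -4 <==> 3*x >= -5) && (!(6*x < 36*p - 43))))
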